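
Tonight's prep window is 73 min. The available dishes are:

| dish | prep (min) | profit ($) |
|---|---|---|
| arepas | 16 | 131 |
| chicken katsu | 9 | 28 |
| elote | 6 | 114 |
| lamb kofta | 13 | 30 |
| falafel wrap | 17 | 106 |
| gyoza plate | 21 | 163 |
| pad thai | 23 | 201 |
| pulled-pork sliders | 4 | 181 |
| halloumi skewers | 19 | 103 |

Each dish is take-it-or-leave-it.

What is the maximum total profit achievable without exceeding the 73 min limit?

Best packing: arepas + elote + gyoza plate + pad thai + pulled-pork sliders — 70 min, 790 total.
No other feasible combination exceeds 790.

790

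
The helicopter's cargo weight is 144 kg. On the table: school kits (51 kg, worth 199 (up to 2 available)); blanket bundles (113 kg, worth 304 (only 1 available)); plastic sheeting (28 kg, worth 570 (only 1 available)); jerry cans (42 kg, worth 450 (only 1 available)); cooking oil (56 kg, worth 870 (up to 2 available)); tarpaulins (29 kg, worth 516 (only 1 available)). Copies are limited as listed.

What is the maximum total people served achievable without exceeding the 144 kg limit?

2310

By people served per kg: plastic sheeting 20.36, tarpaulins 17.79, cooking oil 15.54, jerry cans 10.71 lead.
A density-first pass picks plastic sheeting + cooking oil + tarpaulins — 1956 at 113 kg.
The 29 kg tied up in tarpaulins is better spent on cooking oil — total rises to 2310 (140 kg).
Every other selection either busts 144 kg or exceeds an availability limit or fails to beat 2310.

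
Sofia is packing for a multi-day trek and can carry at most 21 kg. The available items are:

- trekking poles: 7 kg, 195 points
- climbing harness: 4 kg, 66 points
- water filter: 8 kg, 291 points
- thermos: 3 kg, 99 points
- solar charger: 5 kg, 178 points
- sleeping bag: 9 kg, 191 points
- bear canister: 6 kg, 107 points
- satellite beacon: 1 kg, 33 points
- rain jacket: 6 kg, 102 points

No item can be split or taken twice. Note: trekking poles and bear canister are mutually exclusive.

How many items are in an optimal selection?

Best achievable utility is 697.
One optimal bundle: trekking poles + water filter + solar charger + satellite beacon (21 kg).
Any selection reaching 697 contains exactly 4 items.

4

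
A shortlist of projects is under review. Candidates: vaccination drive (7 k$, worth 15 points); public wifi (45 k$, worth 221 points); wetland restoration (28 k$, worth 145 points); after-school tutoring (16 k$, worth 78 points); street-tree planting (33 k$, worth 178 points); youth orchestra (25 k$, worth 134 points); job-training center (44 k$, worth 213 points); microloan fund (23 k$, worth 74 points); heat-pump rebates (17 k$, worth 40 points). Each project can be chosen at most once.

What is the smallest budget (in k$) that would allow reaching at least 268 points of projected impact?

53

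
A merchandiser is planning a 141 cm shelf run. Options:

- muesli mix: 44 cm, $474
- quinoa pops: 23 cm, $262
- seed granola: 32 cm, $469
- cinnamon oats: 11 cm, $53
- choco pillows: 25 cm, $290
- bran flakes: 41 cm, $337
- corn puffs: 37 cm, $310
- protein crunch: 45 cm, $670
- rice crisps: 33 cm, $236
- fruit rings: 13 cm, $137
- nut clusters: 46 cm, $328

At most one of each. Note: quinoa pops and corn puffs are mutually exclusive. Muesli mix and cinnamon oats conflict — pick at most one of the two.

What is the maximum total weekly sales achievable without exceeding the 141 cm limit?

1828

Best packing: quinoa pops + seed granola + choco pillows + protein crunch + fruit rings — 138 cm, 1828 total.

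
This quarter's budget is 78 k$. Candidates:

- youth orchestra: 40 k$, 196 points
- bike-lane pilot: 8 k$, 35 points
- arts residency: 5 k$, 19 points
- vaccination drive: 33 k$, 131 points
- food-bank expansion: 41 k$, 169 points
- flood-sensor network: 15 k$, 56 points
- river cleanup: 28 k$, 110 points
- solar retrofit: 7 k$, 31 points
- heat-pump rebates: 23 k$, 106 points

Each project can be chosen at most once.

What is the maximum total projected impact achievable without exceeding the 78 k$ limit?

368

Youth orchestra + bike-lane pilot + solar retrofit + heat-pump rebates uses 78 of the 78 k$ and totals 368.
The closest alternative, youth orchestra + flood-sensor network + heat-pump rebates, reaches only 358.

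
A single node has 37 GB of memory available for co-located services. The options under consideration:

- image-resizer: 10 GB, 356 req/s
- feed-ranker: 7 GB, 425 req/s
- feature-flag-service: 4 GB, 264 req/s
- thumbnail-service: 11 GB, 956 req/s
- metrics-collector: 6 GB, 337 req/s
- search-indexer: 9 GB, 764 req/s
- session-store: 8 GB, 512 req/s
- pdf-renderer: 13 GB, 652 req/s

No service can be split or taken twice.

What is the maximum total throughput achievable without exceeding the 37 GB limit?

2746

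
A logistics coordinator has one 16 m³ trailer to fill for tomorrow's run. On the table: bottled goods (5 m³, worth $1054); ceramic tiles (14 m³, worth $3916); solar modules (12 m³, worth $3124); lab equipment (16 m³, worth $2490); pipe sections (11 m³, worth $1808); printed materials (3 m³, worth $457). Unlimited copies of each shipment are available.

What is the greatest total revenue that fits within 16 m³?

3916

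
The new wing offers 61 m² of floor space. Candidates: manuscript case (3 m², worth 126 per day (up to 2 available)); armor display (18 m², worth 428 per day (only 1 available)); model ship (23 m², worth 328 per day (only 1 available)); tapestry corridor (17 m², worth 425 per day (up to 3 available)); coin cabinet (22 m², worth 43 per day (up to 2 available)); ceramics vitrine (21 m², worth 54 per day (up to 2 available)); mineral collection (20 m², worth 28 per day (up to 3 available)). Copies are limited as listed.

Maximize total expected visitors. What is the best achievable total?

1530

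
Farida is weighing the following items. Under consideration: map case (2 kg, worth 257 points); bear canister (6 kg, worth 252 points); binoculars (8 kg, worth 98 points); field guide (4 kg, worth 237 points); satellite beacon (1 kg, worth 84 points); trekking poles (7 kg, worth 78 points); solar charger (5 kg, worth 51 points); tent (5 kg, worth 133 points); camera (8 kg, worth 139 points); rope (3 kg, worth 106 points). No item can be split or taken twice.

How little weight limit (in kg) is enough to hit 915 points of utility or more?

16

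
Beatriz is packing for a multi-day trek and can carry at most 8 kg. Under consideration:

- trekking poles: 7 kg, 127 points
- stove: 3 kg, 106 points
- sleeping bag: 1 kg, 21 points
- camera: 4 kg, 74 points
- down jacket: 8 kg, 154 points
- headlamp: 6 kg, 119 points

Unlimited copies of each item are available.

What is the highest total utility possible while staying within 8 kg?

Best packing: 2×stove + 2×sleeping bag — 8 kg, 254 total.
Nothing else within 8 kg beats 254.

254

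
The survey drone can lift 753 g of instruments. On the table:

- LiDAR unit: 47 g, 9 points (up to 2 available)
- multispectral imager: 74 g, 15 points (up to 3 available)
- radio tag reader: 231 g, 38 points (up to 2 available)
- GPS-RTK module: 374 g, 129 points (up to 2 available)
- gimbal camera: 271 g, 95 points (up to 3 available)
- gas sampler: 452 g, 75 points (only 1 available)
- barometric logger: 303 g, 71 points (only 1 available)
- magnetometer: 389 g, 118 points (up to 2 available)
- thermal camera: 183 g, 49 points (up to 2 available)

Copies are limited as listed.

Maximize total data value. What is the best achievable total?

258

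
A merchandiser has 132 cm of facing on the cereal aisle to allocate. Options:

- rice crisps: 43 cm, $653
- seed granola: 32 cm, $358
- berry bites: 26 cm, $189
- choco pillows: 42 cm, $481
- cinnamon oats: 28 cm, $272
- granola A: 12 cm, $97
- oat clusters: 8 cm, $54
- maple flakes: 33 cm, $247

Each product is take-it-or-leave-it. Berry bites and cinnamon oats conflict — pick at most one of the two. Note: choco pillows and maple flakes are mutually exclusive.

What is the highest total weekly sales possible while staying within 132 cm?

1589

The ratio ordering already packs tightly: rice crisps + seed granola + choco pillows + granola A, 129 cm, 1589.
Runner-up rice crisps + seed granola + choco pillows + oat clusters tops out at 1546.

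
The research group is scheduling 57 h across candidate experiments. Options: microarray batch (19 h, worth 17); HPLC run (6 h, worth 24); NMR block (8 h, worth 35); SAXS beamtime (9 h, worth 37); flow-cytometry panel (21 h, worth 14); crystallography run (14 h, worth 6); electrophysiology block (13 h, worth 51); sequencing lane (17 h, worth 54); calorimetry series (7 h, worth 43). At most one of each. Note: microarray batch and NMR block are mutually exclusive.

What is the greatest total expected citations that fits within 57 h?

Greedy by ratio would take HPLC run + NMR block + SAXS beamtime + crystallography run + electrophysiology block + calorimetry series: 57 h used, total 196.
The 20 h tied up in HPLC run and crystallography run is better spent on sequencing lane — total rises to 220 (54 h).

220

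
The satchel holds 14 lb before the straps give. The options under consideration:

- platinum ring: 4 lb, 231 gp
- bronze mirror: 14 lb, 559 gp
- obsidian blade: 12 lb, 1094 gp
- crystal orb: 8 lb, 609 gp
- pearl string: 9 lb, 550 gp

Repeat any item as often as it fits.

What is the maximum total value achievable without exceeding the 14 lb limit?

By value per lb: obsidian blade 91.17, crystal orb 76.12, pearl string 61.11 lead.
The ratio ordering already packs tightly: obsidian blade, 12 lb, 1094.
Every other selection either busts 14 lb or fails to beat 1094.

1094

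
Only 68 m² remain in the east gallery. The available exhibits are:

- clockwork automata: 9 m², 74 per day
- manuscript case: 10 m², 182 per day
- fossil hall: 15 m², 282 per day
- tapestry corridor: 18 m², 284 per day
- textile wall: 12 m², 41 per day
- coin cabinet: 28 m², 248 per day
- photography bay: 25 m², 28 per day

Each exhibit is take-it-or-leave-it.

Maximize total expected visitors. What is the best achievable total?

863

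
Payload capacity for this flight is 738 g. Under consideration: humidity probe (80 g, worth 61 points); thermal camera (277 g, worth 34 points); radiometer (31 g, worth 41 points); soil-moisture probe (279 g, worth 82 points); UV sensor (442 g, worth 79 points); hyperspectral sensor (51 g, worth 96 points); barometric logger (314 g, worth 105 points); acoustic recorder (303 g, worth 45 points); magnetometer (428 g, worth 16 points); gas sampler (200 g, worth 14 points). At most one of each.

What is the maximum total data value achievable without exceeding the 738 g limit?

344

Ranking by ratio (data value/g): hyperspectral sensor 1.88, radiometer 1.32, humidity probe 0.76, barometric logger 0.33.
Filling by ratio: humidity probe + radiometer + hyperspectral sensor + barometric logger + gas sampler for 317, with 62 g left unused.
Replace radiometer and gas sampler with soil-moisture probe: the trade gains 27 net, giving 344 at 724 g.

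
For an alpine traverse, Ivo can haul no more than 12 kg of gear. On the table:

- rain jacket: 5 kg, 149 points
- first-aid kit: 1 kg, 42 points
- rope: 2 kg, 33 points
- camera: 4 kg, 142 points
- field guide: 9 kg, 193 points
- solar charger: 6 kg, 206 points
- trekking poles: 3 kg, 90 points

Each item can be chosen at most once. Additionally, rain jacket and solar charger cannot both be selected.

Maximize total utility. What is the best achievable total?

390

Ranking by ratio (utility/kg): first-aid kit 42.00, camera 35.50, solar charger 34.33, trekking poles 30.00.
Taking first-aid kit + camera + solar charger: 11 kg used, 390 in utility.
Every other selection either busts 12 kg or breaks a pairing rule or fails to beat 390.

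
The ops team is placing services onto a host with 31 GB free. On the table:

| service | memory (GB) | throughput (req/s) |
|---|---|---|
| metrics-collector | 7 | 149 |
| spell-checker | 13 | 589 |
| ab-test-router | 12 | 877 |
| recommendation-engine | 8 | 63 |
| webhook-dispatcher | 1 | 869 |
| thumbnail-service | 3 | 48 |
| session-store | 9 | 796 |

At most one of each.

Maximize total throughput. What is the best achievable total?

2691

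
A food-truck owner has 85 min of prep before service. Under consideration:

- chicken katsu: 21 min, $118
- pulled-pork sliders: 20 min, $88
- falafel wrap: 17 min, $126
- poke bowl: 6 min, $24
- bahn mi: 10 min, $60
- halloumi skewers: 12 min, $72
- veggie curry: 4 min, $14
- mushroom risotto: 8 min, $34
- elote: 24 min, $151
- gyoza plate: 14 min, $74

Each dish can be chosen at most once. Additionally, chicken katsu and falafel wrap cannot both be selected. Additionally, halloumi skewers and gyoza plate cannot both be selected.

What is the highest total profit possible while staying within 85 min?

Best packing: pulled-pork sliders + falafel wrap + bahn mi + elote + gyoza plate — 85 min, 499 total.

499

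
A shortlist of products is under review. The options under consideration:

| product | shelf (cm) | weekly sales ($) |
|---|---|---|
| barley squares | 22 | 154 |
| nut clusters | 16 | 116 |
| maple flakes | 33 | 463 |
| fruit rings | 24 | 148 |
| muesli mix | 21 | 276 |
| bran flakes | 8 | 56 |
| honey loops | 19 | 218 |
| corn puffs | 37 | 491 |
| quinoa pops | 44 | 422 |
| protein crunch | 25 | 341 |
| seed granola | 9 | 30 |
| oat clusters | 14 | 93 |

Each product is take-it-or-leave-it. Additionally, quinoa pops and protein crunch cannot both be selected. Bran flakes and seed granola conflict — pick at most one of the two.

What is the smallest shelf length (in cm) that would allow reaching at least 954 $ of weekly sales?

Look for the lowest-shelf combination reaching 954.
Taking maple flakes + corn puffs gives 954 (≥ 954) for 70 cm.
Any bundle with less than 70 cm falls short of 954.

70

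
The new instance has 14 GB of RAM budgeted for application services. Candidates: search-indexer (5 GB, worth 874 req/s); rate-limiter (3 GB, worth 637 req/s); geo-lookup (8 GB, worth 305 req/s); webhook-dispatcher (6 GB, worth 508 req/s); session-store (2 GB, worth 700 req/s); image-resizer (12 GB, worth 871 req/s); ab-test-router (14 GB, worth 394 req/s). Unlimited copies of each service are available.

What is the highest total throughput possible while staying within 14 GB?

Best packing: 7×session-store — 14 GB, 4900 total.
No other feasible combination exceeds 4900.

4900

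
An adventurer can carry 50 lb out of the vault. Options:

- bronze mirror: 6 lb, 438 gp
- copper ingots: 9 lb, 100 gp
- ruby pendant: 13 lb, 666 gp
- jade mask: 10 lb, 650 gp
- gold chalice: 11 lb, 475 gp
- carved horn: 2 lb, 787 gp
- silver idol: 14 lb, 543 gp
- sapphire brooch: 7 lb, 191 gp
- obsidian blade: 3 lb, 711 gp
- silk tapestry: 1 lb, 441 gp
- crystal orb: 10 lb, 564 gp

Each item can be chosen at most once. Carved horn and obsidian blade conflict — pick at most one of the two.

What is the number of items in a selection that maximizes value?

Best achievable value is 3737.
One optimal bundle: bronze mirror + ruby pendant + jade mask + carved horn + sapphire brooch + silk tapestry + crystal orb (49 lb).
Any selection reaching 3737 contains exactly 7 items.

7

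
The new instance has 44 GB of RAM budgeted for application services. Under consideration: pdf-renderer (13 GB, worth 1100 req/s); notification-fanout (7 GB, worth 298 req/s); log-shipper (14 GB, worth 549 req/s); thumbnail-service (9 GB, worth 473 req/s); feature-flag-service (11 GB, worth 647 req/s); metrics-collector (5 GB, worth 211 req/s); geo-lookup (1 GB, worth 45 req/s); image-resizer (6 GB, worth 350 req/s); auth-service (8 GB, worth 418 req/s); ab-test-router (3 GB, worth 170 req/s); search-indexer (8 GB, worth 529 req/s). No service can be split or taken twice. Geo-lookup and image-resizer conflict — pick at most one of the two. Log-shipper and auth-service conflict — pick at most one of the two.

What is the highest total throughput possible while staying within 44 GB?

Ranking by ratio (throughput/GB): pdf-renderer 84.62, search-indexer 66.12, feature-flag-service 58.82.
Taking pdf-renderer + thumbnail-service + feature-flag-service + ab-test-router + search-indexer: 44 GB used, 2919 in throughput.
Nothing else feasible within 44 GB beats 2919.

2919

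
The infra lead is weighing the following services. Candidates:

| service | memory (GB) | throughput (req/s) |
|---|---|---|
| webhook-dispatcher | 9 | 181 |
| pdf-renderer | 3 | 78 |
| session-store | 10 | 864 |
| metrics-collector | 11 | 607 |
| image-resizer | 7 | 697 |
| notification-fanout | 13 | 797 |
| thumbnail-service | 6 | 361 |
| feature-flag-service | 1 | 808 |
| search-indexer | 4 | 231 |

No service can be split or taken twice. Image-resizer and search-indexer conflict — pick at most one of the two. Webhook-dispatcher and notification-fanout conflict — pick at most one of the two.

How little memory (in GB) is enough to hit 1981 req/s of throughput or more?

17

Need the lightest bundle worth ≥ 1981.
session-store + thumbnail-service + feature-flag-service: 2033 throughput at 17 GB.
No combination under 17 GB hits 1981.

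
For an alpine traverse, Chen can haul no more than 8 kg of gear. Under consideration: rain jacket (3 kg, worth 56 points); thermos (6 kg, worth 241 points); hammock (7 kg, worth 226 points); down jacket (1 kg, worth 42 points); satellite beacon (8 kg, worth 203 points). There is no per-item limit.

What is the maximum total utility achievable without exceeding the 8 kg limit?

336

Ranking by ratio (utility/kg): down jacket 42.00, thermos 40.17, hammock 32.29, satellite beacon 25.38.
The ratio ordering already packs tightly: 8×down jacket, 8 kg, 336.
Every other selection either busts 8 kg or fails to beat 336.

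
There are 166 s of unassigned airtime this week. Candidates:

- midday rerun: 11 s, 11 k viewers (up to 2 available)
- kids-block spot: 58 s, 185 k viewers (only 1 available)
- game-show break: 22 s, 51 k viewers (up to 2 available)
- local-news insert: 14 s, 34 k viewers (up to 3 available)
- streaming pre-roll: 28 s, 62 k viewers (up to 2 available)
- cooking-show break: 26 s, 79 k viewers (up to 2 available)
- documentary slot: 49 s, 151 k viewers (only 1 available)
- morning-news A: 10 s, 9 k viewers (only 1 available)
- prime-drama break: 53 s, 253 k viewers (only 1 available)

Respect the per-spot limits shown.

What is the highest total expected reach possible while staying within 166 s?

596

Ranking by ratio (expected reach/s): prime-drama break 4.77, kids-block spot 3.19, documentary slot 3.08, cooking-show break 3.04.
A density-first pass picks kids-block spot + documentary slot + prime-drama break — 589 at 160 s.
Replace documentary slot with 2×cooking-show break: the trade gains 7 net, giving 596 at 163 s.
The spare 3 s is too small for any remaining spot, and no exchange beats 596.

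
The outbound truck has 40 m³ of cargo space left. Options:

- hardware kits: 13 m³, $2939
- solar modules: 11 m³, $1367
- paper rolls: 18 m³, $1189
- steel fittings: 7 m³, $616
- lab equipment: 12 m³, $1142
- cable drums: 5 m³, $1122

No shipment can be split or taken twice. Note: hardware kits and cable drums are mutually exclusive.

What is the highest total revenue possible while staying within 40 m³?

Hardware kits + solar modules + lab equipment uses 36 of the 40 m³ and totals 5448.
No other feasible combination exceeds 5448.

5448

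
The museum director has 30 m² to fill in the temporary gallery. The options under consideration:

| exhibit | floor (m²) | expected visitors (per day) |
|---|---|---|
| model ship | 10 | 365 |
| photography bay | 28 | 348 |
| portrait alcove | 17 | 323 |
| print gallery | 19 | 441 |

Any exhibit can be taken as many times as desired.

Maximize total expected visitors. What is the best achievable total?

Density check — model ship 36.50, print gallery 23.21, portrait alcove 19.00 are the best per m².
Taking 3×model ship: 30 m² used, 1095 in expected visitors.
That's the maximum — no swap from here does better than 1095.

1095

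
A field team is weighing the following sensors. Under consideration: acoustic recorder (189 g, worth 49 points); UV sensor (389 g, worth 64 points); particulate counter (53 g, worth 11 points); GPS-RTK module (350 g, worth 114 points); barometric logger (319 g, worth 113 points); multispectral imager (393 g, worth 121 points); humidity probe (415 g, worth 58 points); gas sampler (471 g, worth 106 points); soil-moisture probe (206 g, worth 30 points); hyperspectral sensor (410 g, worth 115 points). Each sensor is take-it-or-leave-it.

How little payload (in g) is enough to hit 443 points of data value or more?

1472

Minimise g subject to total data value ≥ 443.
Taking GPS-RTK module + barometric logger + multispectral imager + hyperspectral sensor gives 463 (≥ 443) for 1472 g.
No combination under 1472 g hits 443.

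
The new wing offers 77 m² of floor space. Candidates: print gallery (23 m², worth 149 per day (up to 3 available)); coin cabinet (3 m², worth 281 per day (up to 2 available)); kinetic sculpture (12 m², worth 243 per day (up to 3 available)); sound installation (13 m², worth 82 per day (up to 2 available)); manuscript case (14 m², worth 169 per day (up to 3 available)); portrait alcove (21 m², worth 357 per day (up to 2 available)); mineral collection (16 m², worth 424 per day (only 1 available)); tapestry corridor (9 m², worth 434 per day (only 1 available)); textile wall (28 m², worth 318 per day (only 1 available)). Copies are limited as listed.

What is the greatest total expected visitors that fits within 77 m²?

2263

Filling by ratio: 2×coin cabinet + 3×kinetic sculpture + mineral collection + tapestry corridor for 2149, with 10 m² left unused.
Dropping kinetic sculpture frees 12 m²; slotting in portrait alcove (21 m²) lifts the total to 2263 at 76 m².
Nothing else within 77 m² beats 2263.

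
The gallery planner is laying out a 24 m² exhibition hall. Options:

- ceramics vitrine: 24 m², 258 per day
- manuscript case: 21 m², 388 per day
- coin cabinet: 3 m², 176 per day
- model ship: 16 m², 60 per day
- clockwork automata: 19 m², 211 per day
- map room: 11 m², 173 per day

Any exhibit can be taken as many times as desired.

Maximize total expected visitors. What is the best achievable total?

The ratio ordering already packs tightly: 8×coin cabinet, 24 m², 1408.

1408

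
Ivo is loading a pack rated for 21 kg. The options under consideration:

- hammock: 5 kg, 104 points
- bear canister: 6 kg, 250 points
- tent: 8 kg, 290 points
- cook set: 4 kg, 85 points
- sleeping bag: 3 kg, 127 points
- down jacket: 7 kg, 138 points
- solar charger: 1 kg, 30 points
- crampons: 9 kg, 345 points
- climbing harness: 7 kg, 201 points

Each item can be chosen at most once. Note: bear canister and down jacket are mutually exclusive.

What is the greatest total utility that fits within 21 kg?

792

Filling by ratio: bear canister + sleeping bag + solar charger + crampons for 752, with 2 kg left unused.
The 6 kg tied up in bear canister is better spent on tent — total rises to 792 (21 kg).
That's the maximum — no feasible swap from here does better than 792.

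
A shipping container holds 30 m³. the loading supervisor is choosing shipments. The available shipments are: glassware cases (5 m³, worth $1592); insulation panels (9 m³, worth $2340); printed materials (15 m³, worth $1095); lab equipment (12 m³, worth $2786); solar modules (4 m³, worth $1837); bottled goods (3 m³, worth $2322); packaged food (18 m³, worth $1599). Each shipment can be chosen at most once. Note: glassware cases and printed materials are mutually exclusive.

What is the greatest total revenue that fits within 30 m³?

9285

Ranking by ratio (revenue/m³): bottled goods 774.00, solar modules 459.25, glassware cases 318.40, insulation panels 260.00.
Taking the top-ratio shipments first gives glassware cases + insulation panels + solar modules + bottled goods for 8091 (21 m³).
Replace glassware cases with lab equipment: the trade gains 1194 net, giving 9285 at 28 m³.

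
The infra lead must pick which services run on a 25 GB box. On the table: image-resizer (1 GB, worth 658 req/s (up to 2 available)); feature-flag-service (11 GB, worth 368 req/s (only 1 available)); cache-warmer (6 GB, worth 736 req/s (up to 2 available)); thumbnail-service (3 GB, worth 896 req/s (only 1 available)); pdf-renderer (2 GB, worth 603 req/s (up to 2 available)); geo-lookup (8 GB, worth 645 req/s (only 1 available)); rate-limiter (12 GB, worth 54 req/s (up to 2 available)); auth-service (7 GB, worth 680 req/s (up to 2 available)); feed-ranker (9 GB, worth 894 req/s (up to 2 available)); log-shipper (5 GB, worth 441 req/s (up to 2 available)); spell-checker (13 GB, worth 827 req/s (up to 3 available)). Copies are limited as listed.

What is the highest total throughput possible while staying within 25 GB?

5048

Density check — image-resizer 658.00, pdf-renderer 301.50, thumbnail-service 298.67, cache-warmer 122.67 are the best per GB.
The ratio heuristic lands on 2×image-resizer + 2×cache-warmer + thumbnail-service + 2×pdf-renderer (4890) but leaves 4 GB idle.
The 6 GB tied up in cache-warmer is better spent on feed-ranker — total rises to 5048 (24 GB).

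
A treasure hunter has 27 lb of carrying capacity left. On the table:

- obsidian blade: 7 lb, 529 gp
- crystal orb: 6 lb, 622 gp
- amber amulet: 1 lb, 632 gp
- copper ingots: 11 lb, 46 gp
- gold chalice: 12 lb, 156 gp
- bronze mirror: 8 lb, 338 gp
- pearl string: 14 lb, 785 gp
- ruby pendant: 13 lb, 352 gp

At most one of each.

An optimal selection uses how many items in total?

4

The maximum value within 27 lb is 2135.
For example obsidian blade + crystal orb + amber amulet + ruby pendant achieves it, using 27 lb.
All optima have 4 items.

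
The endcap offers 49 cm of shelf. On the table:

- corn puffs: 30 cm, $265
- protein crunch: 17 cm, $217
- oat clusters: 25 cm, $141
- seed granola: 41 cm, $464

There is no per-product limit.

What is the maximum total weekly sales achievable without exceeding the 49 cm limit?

482

A density-first pass picks 2×protein crunch — 434 at 34 cm.
The 17 cm tied up in protein crunch is better spent on corn puffs — total rises to 482 (47 cm).
Every other selection either busts 49 cm or fails to beat 482.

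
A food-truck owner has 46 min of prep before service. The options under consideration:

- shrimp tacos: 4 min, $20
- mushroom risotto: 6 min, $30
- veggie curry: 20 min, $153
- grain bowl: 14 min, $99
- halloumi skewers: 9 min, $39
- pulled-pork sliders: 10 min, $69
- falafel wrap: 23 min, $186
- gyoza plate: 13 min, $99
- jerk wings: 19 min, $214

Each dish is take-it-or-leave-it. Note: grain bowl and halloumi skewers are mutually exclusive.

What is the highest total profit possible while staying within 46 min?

Density check — jerk wings 11.26, falafel wrap 8.09, veggie curry 7.65 are the best per min.
Taking shrimp tacos + falafel wrap + jerk wings: 46 min used, 420 in profit.
Next best is grain bowl + gyoza plate + jerk wings at 412 (46 min) — short by 8.

420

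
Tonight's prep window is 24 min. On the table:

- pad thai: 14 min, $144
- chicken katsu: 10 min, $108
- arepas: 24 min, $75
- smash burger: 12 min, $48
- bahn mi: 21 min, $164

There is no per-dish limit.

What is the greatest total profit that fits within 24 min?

Filling by ratio: 2×chicken katsu for 216, with 4 min left unused.
The 10 min tied up in chicken katsu is better spent on pad thai — total rises to 252 (24 min).
Every other selection either busts 24 min or fails to beat 252.

252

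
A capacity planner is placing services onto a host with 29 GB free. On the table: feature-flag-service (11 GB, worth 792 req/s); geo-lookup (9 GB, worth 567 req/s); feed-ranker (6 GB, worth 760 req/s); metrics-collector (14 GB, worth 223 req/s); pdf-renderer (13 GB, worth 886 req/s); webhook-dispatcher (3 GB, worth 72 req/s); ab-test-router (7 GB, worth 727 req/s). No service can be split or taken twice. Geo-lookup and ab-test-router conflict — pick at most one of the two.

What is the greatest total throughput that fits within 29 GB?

2445

Density check — feed-ranker 126.67, ab-test-router 103.86, feature-flag-service 72.00, pdf-renderer 68.15 are the best per GB.
A density-first pass picks feature-flag-service + feed-ranker + webhook-dispatcher + ab-test-router — 2351 at 27 GB.
Dropping feature-flag-service frees 11 GB; slotting in pdf-renderer (13 GB) lifts the total to 2445 at 29 GB.
Nothing else feasible within 29 GB beats 2445.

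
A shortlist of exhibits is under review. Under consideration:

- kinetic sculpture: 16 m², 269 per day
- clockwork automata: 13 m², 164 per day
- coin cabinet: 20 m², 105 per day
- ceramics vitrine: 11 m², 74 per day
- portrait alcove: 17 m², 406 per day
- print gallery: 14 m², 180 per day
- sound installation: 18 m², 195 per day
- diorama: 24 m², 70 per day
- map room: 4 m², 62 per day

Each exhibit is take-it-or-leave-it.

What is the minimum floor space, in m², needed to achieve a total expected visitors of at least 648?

Look for the lowest-floor combination reaching 648.
kinetic sculpture + portrait alcove reaches 675 using 33 m².
Any bundle with less than 33 m² falls short of 648.

33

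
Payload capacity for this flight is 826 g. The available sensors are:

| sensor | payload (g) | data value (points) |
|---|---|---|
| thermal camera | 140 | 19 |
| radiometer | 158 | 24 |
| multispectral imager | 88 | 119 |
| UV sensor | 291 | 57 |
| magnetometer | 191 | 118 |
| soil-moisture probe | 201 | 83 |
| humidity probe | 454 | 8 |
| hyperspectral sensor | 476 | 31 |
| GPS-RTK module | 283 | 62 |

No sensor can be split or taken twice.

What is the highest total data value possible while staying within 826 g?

382

By data value per g: multispectral imager 1.35, magnetometer 0.62, soil-moisture probe 0.41 lead.
The ratio ordering already packs tightly: multispectral imager + magnetometer + soil-moisture probe + GPS-RTK module, 763 g, 382.
No other feasible combination exceeds 382.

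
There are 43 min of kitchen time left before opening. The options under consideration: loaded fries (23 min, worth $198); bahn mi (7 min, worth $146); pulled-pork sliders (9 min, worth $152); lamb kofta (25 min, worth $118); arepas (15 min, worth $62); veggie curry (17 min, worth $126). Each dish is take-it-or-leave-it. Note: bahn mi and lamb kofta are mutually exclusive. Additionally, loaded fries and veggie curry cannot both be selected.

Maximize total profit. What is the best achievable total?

496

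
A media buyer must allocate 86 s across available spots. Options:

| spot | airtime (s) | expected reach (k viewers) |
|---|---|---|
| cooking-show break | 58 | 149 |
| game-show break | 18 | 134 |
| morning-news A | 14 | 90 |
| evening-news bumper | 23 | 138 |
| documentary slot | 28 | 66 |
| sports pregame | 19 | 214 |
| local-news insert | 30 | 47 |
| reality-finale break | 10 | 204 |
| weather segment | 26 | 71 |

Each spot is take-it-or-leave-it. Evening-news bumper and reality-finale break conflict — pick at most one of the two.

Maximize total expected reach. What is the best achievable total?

Best packing: game-show break + morning-news A + sports pregame + reality-finale break — 61 s, 642 total.
Every other selection either busts 86 s or breaks a pairing rule or fails to beat 642.

642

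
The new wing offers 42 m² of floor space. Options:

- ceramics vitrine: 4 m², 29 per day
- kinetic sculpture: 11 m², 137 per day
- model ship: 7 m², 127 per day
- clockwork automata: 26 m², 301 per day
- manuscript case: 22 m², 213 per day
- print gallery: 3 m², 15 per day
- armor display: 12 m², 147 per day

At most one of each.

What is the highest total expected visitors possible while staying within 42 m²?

A density-first pass picks ceramics vitrine + kinetic sculpture + model ship + print gallery + armor display — 455 at 37 m².
Replace ceramics vitrine and kinetic sculpture and print gallery with manuscript case: the trade gains 32 net, giving 487 at 41 m².
That's the maximum — no swap from here does better than 487.

487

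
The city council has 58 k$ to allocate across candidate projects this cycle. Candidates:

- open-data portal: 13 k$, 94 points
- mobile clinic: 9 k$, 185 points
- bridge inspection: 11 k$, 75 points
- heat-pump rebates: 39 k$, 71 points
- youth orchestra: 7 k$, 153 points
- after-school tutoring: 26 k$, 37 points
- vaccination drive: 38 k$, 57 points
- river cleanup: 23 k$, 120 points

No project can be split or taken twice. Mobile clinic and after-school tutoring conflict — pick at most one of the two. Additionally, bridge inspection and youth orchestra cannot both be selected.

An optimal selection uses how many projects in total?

Optimal total is 552.
One optimal bundle: open-data portal + mobile clinic + youth orchestra + river cleanup (52 k$).
Every optimal selection uses 4 projects.

4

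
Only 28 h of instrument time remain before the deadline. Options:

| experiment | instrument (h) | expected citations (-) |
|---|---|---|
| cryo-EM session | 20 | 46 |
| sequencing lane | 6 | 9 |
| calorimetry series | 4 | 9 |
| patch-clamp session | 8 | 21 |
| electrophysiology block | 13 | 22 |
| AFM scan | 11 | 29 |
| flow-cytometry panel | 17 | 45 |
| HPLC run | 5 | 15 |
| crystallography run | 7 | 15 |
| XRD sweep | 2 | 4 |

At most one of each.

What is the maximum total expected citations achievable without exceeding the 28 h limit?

74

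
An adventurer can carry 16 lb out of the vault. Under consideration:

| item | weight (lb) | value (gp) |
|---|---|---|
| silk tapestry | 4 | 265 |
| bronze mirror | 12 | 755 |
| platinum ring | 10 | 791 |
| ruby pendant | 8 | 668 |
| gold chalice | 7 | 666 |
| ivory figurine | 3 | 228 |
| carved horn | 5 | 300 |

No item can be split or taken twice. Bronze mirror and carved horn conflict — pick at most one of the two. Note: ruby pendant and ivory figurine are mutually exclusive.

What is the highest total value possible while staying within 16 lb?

1334

The ratio ordering already packs tightly: ruby pendant + gold chalice, 15 lb, 1334.
Every other selection either busts 16 lb or breaks a pairing rule or fails to beat 1334.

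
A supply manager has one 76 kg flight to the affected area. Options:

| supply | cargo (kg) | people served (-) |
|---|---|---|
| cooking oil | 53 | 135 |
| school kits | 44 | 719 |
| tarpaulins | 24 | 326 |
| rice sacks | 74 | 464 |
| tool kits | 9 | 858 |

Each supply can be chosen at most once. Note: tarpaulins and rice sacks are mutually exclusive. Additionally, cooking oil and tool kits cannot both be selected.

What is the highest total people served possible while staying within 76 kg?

1577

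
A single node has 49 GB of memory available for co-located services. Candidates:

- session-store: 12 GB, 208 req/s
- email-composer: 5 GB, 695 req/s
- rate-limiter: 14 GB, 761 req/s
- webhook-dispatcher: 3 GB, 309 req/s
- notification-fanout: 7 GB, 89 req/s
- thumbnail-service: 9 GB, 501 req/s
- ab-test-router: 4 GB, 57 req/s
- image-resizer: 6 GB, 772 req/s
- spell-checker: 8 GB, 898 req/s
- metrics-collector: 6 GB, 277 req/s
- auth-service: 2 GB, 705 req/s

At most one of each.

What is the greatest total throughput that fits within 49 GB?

4641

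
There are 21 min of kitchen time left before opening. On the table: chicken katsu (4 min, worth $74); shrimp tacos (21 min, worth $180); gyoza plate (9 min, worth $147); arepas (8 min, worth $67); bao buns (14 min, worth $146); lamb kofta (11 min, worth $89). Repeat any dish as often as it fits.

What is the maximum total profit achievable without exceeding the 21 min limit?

370

The ratio ordering already packs tightly: 5×chicken katsu, 20 min, 370.
Every other selection either busts 21 min or fails to beat 370.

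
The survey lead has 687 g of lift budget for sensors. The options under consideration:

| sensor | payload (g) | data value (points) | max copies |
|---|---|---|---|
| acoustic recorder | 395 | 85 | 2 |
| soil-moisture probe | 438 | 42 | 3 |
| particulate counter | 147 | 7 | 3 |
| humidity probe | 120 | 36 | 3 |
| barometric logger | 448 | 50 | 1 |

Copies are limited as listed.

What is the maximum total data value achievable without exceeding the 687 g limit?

157

Taking the top-ratio sensors first gives 2×particulate counter + 3×humidity probe for 122 (654 g).
The 414 g tied up in 2×particulate counter and humidity probe is better spent on acoustic recorder — total rises to 157 (635 g).
That's the maximum — no swap from here does better than 157.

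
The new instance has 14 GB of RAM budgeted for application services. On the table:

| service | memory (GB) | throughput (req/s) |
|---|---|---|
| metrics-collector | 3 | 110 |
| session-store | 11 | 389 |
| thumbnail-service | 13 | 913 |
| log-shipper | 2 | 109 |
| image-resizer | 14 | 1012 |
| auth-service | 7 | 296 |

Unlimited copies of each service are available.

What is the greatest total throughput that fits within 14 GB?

By throughput per GB: image-resizer 72.29, thumbnail-service 70.23, log-shipper 54.50, auth-service 42.29 lead.
Image-resizer uses 14 of the 14 GB and totals 1012.
Every other selection either busts 14 GB or fails to beat 1012.

1012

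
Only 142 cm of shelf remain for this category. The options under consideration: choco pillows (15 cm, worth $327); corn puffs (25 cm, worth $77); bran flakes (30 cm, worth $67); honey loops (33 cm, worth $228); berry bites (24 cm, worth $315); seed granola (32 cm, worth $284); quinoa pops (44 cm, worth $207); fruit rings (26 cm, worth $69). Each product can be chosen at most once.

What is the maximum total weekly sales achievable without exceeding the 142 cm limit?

Density check — choco pillows 21.80, berry bites 13.12, seed granola 8.88, honey loops 6.91 are the best per cm.
Choco pillows + corn puffs + honey loops + berry bites + seed granola uses 129 of the 142 cm and totals 1231.
Next best is choco pillows + honey loops + berry bites + seed granola + fruit rings at 1223 (130 cm) — short by 8.

1231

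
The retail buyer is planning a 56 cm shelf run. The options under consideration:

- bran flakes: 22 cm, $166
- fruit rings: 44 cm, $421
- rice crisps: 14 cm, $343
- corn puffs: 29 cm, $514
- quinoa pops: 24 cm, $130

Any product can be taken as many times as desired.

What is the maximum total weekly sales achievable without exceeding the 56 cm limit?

Taking 4×rice crisps: 56 cm used, 1372 in weekly sales.

1372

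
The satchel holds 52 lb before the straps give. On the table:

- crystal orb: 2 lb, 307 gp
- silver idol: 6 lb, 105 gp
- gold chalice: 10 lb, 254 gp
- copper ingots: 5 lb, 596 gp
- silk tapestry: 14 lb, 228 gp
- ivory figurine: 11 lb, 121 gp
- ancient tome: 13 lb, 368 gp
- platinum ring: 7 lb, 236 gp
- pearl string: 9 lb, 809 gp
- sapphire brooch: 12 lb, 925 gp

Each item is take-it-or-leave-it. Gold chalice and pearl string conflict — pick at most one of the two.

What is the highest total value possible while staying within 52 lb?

The ratio ordering already packs tightly: crystal orb + copper ingots + ancient tome + platinum ring + pearl string + sapphire brooch, 48 lb, 3241.
Runner-up crystal orb + copper ingots + ivory figurine + ancient tome + pearl string + sapphire brooch tops out at 3126.

3241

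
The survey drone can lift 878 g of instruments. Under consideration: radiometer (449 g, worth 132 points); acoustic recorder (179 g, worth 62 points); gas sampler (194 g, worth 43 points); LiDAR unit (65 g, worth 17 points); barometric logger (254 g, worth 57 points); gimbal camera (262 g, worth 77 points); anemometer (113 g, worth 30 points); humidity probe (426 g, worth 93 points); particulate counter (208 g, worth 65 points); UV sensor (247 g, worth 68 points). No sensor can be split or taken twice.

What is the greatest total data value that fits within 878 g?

262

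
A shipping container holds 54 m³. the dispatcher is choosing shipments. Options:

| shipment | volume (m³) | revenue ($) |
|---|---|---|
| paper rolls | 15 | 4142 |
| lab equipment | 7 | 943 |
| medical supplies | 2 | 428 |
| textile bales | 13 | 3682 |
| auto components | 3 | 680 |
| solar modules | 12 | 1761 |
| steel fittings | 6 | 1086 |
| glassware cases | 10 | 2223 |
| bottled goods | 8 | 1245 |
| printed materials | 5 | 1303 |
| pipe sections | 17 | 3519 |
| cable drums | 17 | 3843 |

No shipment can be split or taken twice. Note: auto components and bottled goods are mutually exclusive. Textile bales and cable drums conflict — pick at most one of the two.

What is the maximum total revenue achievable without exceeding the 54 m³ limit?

13544

Paper rolls + medical supplies + textile bales + auto components + steel fittings + glassware cases + printed materials uses 54 of the 54 m³ and totals 13544.
Nothing else feasible within 54 m³ beats 13544.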